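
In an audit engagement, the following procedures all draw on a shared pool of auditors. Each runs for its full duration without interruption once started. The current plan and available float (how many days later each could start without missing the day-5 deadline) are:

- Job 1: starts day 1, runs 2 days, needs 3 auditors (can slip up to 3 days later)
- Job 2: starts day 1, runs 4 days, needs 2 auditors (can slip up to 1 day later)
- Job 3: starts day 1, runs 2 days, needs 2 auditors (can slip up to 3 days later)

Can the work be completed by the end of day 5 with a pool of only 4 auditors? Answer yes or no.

no

The minimum achievable peak is 5; 4 < 5, so no feasible schedule stays within the cap.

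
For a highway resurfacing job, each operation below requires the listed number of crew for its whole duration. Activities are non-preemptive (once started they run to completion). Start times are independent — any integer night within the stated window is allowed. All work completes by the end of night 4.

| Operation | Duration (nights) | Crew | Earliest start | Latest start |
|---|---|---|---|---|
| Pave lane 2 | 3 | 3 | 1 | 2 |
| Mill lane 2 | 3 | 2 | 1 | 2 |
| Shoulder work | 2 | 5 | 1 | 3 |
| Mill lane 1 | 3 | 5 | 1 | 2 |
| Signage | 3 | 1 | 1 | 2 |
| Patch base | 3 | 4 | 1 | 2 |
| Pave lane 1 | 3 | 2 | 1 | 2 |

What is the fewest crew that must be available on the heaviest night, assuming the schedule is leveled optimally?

Schedule Pave lane 2@1, Mill lane 2@1, Shoulder work@1, Mill lane 1@1, Signage@1, Patch base@1, Pave lane 1@1: n1:22  n2:22  n3:17  n4:0 — peak 22.

22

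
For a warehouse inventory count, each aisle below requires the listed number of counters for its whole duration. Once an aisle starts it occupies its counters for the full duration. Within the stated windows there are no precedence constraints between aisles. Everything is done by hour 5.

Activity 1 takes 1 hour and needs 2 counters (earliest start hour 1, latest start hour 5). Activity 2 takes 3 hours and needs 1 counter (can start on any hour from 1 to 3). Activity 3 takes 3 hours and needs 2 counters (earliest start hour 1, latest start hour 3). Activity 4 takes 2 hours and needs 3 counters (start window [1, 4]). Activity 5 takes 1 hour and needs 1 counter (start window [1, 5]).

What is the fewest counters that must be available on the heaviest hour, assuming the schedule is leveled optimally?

Early-start (Activity 1@1, Activity 2@1, Activity 3@1, Activity 4@1, Activity 5@1) gives peak 9: h1:9  h2:6  h3:3  h4:0  h5:0.
Shift Activity 2→2, Activity 4→4, Activity 5→2.
Schedule Activity 1@1, Activity 2@2, Activity 3@1, Activity 4@4, Activity 5@2: h1:4  h2:4  h3:3  h4:4  h5:3 — peak 4.
Total counter-hours = 18 over 5 hours ⇒ peak ≥ ⌈18/5⌉ = 4, so 4 is optimal.

4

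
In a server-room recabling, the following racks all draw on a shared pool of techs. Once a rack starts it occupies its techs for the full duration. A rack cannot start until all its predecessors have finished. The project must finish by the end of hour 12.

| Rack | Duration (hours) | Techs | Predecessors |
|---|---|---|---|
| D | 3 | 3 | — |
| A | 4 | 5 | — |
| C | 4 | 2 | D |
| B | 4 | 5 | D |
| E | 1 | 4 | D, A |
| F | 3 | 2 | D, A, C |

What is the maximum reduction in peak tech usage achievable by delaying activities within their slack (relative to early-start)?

Early-start peak: h1:8  h2:8  h3:8  h4:12  h5:11  h6:7  h7:7  h8:2  h9:2  h10:2  h11:0  h12:0 ⇒ 12.
Leveled (D@1, A@4, C@4, B@8, E@12, F@8): h1:3  h2:3  h3:3  h4:7  h5:7  h6:7  h7:7  h8:7  h9:7  h10:7  h11:5  h12:4 ⇒ 7.
Reduction 12 − 7 = 5.

5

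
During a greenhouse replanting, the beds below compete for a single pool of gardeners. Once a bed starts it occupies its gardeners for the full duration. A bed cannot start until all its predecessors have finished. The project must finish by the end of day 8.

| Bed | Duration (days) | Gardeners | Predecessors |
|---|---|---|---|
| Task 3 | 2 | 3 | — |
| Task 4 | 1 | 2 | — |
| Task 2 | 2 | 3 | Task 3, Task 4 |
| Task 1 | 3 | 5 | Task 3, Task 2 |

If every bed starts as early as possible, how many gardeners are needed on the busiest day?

Early-start schedule: Task 3@1, Task 4@1, Task 2@3, Task 1@5.
Load per day: day 1: 5, day 2: 3, day 3: 3, day 4: 3, day 5: 5, day 6: 5, day 7: 5, day 8: 0.
Peak is 5.

5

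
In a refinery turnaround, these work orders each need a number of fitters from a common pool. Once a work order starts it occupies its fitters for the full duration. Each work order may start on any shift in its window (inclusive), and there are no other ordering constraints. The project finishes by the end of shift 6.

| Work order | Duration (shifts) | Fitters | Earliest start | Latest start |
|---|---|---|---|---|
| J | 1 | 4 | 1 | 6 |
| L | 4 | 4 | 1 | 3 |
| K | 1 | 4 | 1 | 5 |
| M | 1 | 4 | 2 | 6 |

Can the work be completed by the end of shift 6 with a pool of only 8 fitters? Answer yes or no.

yes

Schedule J@1, L@1, K@2, M@3: s1:8  s2:8  s3:8  s4:4  s5:0  s6:0 — peak 8 ≤ 8.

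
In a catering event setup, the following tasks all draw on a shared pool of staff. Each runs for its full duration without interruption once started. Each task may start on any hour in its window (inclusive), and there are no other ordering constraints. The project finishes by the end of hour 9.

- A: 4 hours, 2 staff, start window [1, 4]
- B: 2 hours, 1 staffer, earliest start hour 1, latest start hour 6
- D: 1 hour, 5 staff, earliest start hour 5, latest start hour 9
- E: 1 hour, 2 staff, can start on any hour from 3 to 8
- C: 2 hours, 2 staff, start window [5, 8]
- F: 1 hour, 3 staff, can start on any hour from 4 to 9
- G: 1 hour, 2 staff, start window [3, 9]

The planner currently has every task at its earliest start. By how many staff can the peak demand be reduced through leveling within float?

Early-start peak: h1:3  h2:3  h3:6  h4:5  h5:7  h6:2  h7:0  h8:0  h9:0 ⇒ 7.
Leveled (A@1, B@1, D@5, E@3, C@6, F@4, G@6): h1:3  h2:3  h3:4  h4:5  h5:5  h6:4  h7:2  h8:0  h9:0 ⇒ 5.
Reduction 7 − 5 = 2.

2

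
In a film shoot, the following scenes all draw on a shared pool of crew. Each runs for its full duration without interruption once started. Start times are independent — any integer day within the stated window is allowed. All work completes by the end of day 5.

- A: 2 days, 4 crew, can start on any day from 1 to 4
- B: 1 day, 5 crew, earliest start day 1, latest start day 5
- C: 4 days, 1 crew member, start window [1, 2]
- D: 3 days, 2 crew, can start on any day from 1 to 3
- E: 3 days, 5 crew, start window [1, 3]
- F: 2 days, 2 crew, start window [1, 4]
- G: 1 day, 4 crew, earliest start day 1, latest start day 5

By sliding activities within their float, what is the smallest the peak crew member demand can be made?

10

Early-start (A@1, B@1, C@1, D@1, E@1, F@1, G@1) gives peak 23: d1:23  d2:14  d3:8  d4:1  d5:0.
Shift D→2, E→3, F→2, G→5.
Schedule A@1, B@1, C@1, D@2, E@3, F@2, G@5: d1:10  d2:9  d3:10  d4:8  d5:9 — peak 10.
Total crew member-days = 46 over 5 days ⇒ peak ≥ ⌈46/5⌉ = 10, so 10 is optimal.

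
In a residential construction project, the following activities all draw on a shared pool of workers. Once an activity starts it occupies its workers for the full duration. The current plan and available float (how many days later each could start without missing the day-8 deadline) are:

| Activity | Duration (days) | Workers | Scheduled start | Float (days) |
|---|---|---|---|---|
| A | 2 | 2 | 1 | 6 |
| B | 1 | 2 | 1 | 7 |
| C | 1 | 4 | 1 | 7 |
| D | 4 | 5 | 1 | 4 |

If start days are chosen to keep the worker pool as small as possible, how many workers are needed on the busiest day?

5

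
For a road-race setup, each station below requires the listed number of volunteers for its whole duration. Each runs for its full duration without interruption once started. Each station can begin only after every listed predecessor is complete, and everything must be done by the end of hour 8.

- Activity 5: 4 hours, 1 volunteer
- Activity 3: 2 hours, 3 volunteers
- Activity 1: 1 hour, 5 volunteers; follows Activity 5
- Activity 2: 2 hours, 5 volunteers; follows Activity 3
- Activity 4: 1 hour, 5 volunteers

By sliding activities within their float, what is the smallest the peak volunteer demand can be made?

5

Early-start (Activity 5@1, Activity 3@1, Activity 1@5, Activity 2@3, Activity 4@1) gives peak 9: h1:9  h2:4  h3:6  h4:6  h5:5  h6:0  h7:0  h8:0.
Shift Activity 2→6, Activity 4→8.
Schedule Activity 5@1, Activity 3@1, Activity 1@5, Activity 2@6, Activity 4@8: h1:4  h2:4  h3:1  h4:1  h5:5  h6:5  h7:5  h8:5 — peak 5.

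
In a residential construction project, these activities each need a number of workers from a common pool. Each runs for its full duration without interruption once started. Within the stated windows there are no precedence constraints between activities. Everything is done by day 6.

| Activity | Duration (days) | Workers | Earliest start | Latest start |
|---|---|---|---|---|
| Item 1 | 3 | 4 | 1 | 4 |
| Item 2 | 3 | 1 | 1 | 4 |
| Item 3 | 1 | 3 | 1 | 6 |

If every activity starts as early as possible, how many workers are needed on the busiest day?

Early-start schedule: Item 1@1, Item 2@1, Item 3@1.
Load per day: day 1: 8, day 2: 5, day 3: 5, day 4: 0, day 5: 0, day 6: 0.
Peak is 8.

8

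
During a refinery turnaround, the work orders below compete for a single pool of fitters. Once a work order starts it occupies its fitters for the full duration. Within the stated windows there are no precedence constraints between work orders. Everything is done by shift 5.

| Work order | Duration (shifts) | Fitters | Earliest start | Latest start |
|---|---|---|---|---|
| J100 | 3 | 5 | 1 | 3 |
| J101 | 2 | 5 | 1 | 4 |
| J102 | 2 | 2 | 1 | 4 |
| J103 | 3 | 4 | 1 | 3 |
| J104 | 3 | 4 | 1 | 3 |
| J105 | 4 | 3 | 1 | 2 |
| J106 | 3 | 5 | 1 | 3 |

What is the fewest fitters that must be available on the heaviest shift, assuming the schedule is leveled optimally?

21

Early-start (J100@1, J101@1, J102@1, J103@1, J104@1, J105@1, J106@1) gives peak 28: s1:28  s2:28  s3:21  s4:3  s5:0.
Shift J104→3, J106→3.
Schedule J100@1, J101@1, J102@1, J103@1, J104@3, J105@1, J106@3: s1:19  s2:19  s3:21  s4:12  s5:9 — peak 21.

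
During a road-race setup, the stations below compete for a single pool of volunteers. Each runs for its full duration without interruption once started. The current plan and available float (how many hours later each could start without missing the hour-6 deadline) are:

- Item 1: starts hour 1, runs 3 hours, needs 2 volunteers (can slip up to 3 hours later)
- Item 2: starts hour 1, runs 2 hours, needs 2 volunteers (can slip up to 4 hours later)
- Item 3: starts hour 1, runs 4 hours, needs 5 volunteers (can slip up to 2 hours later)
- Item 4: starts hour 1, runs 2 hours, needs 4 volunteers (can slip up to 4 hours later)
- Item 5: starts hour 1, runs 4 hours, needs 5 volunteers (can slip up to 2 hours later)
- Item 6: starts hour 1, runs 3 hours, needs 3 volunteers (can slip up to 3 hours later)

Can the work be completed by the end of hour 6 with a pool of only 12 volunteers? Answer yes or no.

The minimum achievable peak is 13; 12 < 13, so no feasible schedule stays within the cap.

no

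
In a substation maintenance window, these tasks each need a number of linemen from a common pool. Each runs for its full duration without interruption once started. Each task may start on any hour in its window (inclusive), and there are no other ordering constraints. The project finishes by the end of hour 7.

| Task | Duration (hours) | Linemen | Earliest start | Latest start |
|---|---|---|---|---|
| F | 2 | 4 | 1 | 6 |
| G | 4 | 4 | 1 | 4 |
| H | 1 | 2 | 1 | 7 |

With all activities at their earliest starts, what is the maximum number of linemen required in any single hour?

10

Early-start schedule: F@1, G@1, H@1.
Load per hour: hour 1: 10, hour 2: 8, hour 3: 4, hour 4: 4, hour 5: 0, hour 6: 0, hour 7: 0.
Peak is 10.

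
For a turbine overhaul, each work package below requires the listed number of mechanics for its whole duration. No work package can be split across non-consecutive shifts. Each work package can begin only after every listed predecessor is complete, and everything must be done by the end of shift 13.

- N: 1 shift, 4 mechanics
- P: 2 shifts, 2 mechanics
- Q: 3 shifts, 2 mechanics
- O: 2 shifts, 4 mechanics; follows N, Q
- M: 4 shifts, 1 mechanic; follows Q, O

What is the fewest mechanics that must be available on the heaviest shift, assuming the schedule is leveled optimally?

4

Early-start (N@1, P@1, Q@1, O@4, M@6) gives peak 8: s1:8  s2:4  s3:2  s4:4  s5:4  s6:1  s7:1  s8:1  s9:1  s10:0  s11:0  s12:0  s13:0.
Shift P→2, Q→2, O→5, M→7.
Schedule N@1, P@2, Q@2, O@5, M@7: s1:4  s2:4  s3:4  s4:2  s5:4  s6:4  s7:1  s8:1  s9:1  s10:1  s11:0  s12:0  s13:0 — peak 4.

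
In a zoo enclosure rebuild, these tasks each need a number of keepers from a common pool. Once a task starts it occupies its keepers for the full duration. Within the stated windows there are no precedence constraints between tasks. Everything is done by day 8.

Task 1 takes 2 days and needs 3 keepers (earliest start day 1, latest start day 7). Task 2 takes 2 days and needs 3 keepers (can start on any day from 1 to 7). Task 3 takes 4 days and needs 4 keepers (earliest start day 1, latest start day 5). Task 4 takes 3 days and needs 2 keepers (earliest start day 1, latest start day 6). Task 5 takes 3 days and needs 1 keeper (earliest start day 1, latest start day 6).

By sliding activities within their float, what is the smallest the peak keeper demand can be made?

Early-start (Task 1@1, Task 2@1, Task 3@1, Task 4@1, Task 5@1) gives peak 13: d1:13  d2:13  d3:7  d4:4  d5:0  d6:0  d7:0  d8:0.
Shift Task 2→3, Task 3→5, Task 5→4.
Schedule Task 1@1, Task 2@3, Task 3@5, Task 4@1, Task 5@4: d1:5  d2:5  d3:5  d4:4  d5:5  d6:5  d7:4  d8:4 — peak 5.
Total keeper-days = 37 over 8 days ⇒ peak ≥ ⌈37/8⌉ = 5, so 5 is optimal.

5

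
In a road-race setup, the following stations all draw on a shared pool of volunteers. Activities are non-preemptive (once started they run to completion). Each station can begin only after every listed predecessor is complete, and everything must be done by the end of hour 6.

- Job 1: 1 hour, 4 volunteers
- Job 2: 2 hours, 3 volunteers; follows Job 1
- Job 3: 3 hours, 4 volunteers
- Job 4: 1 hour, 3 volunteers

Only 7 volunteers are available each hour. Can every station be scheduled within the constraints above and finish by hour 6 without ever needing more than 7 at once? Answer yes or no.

Schedule Job 1@1, Job 2@2, Job 3@4, Job 4@2: h1:4  h2:6  h3:3  h4:4  h5:4  h6:4 — peak 6 ≤ 7.

yes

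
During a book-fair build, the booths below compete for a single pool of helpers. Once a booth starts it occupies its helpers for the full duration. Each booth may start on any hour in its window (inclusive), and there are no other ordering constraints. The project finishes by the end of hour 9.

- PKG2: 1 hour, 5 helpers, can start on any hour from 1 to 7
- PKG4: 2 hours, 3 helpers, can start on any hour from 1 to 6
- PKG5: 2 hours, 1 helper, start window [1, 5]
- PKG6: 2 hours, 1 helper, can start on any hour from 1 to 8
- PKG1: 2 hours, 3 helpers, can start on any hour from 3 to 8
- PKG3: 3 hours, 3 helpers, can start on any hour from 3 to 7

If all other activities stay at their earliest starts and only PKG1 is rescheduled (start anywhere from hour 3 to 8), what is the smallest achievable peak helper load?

PKG1@3: h1:10  h2:5  h3:6  h4:6  h5:3  h6:0  h7:0  h8:0  h9:0 → peak 10
PKG1@4: h1:10  h2:5  h3:3  h4:6  h5:6  h6:0  h7:0  h8:0  h9:0 → peak 10
PKG1@5: h1:10  h2:5  h3:3  h4:3  h5:6  h6:3  h7:0  h8:0  h9:0 → peak 10
PKG1@6: h1:10  h2:5  h3:3  h4:3  h5:3  h6:3  h7:3  h8:0  h9:0 → peak 10
PKG1@7: h1:10  h2:5  h3:3  h4:3  h5:3  h6:0  h7:3  h8:3  h9:0 → peak 10
PKG1@8: h1:10  h2:5  h3:3  h4:3  h5:3  h6:0  h7:0  h8:3  h9:3 → peak 10
Best is PKG1@3, peak 10.

10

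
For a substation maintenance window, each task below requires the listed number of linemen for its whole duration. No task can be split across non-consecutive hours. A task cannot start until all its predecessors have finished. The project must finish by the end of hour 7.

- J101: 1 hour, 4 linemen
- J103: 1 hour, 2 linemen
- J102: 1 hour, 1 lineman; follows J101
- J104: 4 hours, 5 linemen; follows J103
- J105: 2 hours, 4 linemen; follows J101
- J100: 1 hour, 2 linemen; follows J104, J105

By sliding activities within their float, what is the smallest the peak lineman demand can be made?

9

Early-start (J101@1, J103@1, J102@2, J104@2, J105@2, J100@6) gives peak 10: h1:6  h2:10  h3:9  h4:5  h5:5  h6:2  h7:0.
Shift J105→3.
Schedule J101@1, J103@1, J102@2, J104@2, J105@3, J100@6: h1:6  h2:6  h3:9  h4:9  h5:5  h6:2  h7:0 — peak 9.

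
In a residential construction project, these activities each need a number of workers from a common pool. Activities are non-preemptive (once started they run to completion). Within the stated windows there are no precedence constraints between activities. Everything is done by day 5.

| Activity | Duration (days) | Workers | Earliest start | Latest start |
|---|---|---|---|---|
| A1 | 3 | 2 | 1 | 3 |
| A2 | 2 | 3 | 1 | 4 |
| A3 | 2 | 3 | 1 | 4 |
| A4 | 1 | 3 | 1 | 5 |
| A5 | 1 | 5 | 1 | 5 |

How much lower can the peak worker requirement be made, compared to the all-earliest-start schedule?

10

Early-start peak: d1:16  d2:8  d3:2  d4:0  d5:0 ⇒ 16.
Leveled (A1@1, A2@1, A3@3, A4@4, A5@5): d1:5  d2:5  d3:5  d4:6  d5:5 ⇒ 6.
Reduction 16 − 6 = 10.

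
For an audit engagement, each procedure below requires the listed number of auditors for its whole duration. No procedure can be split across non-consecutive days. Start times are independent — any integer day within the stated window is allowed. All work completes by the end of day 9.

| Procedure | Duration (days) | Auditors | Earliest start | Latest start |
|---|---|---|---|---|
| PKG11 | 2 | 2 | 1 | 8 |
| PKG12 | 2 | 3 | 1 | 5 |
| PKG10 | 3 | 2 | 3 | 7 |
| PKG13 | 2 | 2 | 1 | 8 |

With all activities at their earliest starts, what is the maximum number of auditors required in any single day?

7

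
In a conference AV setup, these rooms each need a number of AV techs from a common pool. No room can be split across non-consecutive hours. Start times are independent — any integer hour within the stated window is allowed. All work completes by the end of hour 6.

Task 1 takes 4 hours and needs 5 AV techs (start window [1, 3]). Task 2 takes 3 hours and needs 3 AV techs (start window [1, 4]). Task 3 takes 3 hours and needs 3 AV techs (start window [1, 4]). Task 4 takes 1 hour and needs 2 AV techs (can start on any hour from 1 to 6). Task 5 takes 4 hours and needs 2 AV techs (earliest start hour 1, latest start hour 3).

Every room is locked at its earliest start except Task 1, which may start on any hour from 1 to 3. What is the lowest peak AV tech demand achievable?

13

Task 1@1: h1:15  h2:13  h3:13  h4:7  h5:0  h6:0 → peak 15
Task 1@2: h1:10  h2:13  h3:13  h4:7  h5:5  h6:0 → peak 13
Task 1@3: h1:10  h2:8  h3:13  h4:7  h5:5  h6:5 → peak 13
Best is Task 1@2, peak 13.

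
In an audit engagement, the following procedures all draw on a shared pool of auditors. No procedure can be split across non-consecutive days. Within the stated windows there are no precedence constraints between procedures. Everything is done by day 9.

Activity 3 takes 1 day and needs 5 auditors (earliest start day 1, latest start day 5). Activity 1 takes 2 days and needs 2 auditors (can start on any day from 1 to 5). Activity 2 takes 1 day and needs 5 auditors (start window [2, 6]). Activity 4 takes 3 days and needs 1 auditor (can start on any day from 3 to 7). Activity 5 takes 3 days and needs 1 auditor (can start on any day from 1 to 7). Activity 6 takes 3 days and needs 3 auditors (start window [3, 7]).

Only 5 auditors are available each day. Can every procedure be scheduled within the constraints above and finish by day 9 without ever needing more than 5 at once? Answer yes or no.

Schedule Activity 3@1, Activity 1@2, Activity 2@4, Activity 4@5, Activity 5@5, Activity 6@5: d1:5  d2:2  d3:2  d4:5  d5:5  d6:5  d7:5  d8:0  d9:0 — peak 5 ≤ 5.

yes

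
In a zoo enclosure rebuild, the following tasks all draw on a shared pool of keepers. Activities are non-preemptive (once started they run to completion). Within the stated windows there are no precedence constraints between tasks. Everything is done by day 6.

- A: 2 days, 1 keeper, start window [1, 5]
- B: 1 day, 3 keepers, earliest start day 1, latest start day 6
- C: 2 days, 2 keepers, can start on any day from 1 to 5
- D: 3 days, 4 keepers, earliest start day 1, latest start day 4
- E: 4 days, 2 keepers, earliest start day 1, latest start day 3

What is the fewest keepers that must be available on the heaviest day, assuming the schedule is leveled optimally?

Early-start (A@1, B@1, C@1, D@1, E@1) gives peak 12: d1:12  d2:9  d3:6  d4:2  d5:0  d6:0.
Shift D→3, E→2.
Schedule A@1, B@1, C@1, D@3, E@2: d1:6  d2:5  d3:6  d4:6  d5:6  d6:0 — peak 6.

6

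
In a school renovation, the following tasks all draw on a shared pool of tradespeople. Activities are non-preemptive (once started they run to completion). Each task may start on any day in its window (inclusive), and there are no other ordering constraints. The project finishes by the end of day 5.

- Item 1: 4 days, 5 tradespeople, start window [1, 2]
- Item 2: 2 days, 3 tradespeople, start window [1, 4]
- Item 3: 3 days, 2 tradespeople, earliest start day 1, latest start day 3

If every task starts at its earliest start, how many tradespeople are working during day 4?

At early start, day 4 has: Item 1.
Demand: 5 = 5.

5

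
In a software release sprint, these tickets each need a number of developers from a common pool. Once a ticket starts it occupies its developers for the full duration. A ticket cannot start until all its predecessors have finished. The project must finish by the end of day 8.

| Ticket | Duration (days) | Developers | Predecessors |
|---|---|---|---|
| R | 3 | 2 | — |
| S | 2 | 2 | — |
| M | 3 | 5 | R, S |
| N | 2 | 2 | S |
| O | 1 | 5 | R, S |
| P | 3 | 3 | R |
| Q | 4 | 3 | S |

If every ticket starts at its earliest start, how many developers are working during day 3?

7

At early start, day 3 has: R, N, Q.
Demand: 2 + 2 + 3 = 7.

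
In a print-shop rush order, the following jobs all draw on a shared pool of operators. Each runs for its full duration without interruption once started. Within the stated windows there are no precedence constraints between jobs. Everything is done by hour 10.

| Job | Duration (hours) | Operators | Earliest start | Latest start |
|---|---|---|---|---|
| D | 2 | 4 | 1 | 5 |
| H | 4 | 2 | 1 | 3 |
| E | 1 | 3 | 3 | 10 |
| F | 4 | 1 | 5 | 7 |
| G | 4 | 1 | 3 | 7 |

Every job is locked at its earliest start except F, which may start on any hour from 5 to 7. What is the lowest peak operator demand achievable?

F@5: h1:6  h2:6  h3:6  h4:3  h5:2  h6:2  h7:1  h8:1  h9:0  h10:0 → peak 6
F@6: h1:6  h2:6  h3:6  h4:3  h5:1  h6:2  h7:1  h8:1  h9:1  h10:0 → peak 6
F@7: h1:6  h2:6  h3:6  h4:3  h5:1  h6:1  h7:1  h8:1  h9:1  h10:1 → peak 6
Best is F@5, peak 6.

6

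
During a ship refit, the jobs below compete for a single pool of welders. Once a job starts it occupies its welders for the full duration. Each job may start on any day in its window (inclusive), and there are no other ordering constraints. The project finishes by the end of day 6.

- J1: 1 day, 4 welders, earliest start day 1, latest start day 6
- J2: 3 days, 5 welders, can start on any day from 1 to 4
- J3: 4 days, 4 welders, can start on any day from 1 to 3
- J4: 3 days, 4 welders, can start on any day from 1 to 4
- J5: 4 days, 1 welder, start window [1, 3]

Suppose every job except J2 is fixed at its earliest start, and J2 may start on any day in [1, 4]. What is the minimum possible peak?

13

J2@1: d1:18  d2:14  d3:14  d4:5  d5:0  d6:0 → peak 18
J2@2: d1:13  d2:14  d3:14  d4:10  d5:0  d6:0 → peak 14
J2@3: d1:13  d2:9  d3:14  d4:10  d5:5  d6:0 → peak 14
J2@4: d1:13  d2:9  d3:9  d4:10  d5:5  d6:5 → peak 13
Best is J2@4, peak 13.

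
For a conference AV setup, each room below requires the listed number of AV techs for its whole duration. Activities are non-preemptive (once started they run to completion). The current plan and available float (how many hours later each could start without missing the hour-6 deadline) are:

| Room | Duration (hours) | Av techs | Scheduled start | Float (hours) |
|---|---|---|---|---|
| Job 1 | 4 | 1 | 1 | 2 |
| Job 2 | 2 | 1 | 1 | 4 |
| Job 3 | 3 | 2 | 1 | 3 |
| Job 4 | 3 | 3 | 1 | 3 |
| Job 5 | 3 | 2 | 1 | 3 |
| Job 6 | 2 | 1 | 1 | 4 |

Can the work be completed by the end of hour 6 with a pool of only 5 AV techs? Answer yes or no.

yes

Schedule Job 1@1, Job 2@1, Job 3@4, Job 4@1, Job 5@4, Job 6@5: h1:5  h2:5  h3:4  h4:5  h5:5  h6:5 — peak 5 ≤ 5.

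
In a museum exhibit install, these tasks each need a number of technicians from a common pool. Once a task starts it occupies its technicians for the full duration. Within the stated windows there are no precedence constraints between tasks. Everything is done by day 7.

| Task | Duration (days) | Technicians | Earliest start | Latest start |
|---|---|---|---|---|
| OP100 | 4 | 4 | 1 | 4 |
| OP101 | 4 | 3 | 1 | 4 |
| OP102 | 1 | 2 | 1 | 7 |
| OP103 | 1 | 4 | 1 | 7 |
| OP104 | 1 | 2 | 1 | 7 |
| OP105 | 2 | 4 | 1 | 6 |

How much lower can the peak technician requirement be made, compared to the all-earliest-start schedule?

Early-start peak: d1:19  d2:11  d3:7  d4:7  d5:0  d6:0  d7:0 ⇒ 19.
Leveled (OP100@1, OP101@1, OP102@5, OP103@5, OP104@6, OP105@6): d1:7  d2:7  d3:7  d4:7  d5:6  d6:6  d7:4 ⇒ 7.
Reduction 19 − 7 = 12.

12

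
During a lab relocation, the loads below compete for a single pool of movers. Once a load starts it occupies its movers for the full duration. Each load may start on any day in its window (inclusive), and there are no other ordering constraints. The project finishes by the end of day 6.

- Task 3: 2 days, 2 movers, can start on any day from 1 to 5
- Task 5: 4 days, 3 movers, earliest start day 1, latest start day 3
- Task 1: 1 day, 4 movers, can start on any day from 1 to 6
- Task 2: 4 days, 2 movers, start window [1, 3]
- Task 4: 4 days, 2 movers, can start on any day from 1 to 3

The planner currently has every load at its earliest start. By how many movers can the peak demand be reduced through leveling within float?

Early-start peak: d1:13  d2:9  d3:7  d4:7  d5:0  d6:0 ⇒ 13.
Leveled (Task 3@1, Task 5@1, Task 1@5, Task 2@1, Task 4@3): d1:7  d2:7  d3:7  d4:7  d5:6  d6:2 ⇒ 7.
Reduction 13 − 7 = 6.

6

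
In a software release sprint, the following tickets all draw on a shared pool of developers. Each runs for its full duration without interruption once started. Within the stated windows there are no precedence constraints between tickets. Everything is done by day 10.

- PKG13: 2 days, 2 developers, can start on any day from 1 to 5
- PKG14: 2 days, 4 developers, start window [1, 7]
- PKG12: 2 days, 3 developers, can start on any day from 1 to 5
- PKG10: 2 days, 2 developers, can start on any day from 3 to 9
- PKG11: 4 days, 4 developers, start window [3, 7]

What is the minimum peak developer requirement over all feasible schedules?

Early-start (PKG13@1, PKG14@1, PKG12@1, PKG10@3, PKG11@3) gives peak 9: d1:9  d2:9  d3:6  d4:6  d5:4  d6:4  d7:0  d8:0  d9:0  d10:0.
Shift PKG13→3, PKG12→5, PKG11→7.
Schedule PKG13@3, PKG14@1, PKG12@5, PKG10@3, PKG11@7: d1:4  d2:4  d3:4  d4:4  d5:3  d6:3  d7:4  d8:4  d9:4  d10:4 — peak 4.
Total developer-days = 38 over 10 days ⇒ peak ≥ ⌈38/10⌉ = 4, so 4 is optimal.

4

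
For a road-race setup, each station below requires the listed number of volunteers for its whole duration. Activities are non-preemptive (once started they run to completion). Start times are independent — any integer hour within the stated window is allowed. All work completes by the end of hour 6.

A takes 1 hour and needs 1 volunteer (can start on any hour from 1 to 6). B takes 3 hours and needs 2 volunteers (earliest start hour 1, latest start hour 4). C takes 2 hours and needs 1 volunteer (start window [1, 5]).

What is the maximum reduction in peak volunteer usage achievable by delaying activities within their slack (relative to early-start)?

Early-start peak: h1:4  h2:3  h3:2  h4:0  h5:0  h6:0 ⇒ 4.
Leveled (A@1, B@2, C@5): h1:1  h2:2  h3:2  h4:2  h5:1  h6:1 ⇒ 2.
Reduction 4 − 2 = 2.

2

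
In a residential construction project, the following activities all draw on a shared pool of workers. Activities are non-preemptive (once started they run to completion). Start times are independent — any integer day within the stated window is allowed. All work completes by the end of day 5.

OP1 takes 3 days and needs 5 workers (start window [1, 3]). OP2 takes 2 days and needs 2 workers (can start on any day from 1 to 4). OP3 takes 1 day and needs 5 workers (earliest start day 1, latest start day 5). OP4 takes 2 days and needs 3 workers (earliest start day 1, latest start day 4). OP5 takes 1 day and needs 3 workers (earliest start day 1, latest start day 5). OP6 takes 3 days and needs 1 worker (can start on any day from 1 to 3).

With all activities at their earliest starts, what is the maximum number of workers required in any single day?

19

Early-start schedule: OP1@1, OP2@1, OP3@1, OP4@1, OP5@1, OP6@1.
Load per day: day 1: 19, day 2: 11, day 3: 6, day 4: 0, day 5: 0.
Peak is 19.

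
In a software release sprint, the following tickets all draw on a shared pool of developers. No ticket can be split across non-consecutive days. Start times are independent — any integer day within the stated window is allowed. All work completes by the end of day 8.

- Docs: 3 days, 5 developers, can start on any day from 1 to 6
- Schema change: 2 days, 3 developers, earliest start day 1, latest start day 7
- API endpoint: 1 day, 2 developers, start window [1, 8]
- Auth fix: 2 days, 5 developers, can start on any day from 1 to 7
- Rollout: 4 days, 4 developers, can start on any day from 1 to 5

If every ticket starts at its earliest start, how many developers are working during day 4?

At early start, day 4 has: Rollout.
Demand: 4 = 4.

4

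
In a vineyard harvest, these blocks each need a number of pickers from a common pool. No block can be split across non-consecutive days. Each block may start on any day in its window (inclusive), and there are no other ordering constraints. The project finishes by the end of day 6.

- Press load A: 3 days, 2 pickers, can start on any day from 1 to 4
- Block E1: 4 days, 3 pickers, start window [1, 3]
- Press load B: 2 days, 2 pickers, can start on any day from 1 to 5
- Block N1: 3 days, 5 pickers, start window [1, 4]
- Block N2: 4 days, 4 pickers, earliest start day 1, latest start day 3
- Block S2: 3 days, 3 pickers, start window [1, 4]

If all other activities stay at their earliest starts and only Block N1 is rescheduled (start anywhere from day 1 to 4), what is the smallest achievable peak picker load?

14

Block N1@1: d1:19  d2:19  d3:17  d4:7  d5:0  d6:0 → peak 19
Block N1@2: d1:14  d2:19  d3:17  d4:12  d5:0  d6:0 → peak 19
Block N1@3: d1:14  d2:14  d3:17  d4:12  d5:5  d6:0 → peak 17
Block N1@4: d1:14  d2:14  d3:12  d4:12  d5:5  d6:5 → peak 14
Best is Block N1@4, peak 14.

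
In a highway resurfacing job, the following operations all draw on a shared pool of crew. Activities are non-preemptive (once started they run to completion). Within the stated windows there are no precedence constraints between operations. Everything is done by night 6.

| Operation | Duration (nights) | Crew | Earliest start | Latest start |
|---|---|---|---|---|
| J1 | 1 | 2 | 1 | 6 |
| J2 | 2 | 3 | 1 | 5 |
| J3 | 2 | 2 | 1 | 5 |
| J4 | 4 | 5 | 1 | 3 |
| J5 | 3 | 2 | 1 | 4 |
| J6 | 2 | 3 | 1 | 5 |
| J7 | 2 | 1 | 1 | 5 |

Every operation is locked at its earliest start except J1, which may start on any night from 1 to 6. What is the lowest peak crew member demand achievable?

16

J1@1: n1:18  n2:16  n3:7  n4:5  n5:0  n6:0 → peak 18
J1@2: n1:16  n2:18  n3:7  n4:5  n5:0  n6:0 → peak 18
J1@3: n1:16  n2:16  n3:9  n4:5  n5:0  n6:0 → peak 16
J1@4: n1:16  n2:16  n3:7  n4:7  n5:0  n6:0 → peak 16
J1@5: n1:16  n2:16  n3:7  n4:5  n5:2  n6:0 → peak 16
J1@6: n1:16  n2:16  n3:7  n4:5  n5:0  n6:2 → peak 16
Best is J1@3, peak 16.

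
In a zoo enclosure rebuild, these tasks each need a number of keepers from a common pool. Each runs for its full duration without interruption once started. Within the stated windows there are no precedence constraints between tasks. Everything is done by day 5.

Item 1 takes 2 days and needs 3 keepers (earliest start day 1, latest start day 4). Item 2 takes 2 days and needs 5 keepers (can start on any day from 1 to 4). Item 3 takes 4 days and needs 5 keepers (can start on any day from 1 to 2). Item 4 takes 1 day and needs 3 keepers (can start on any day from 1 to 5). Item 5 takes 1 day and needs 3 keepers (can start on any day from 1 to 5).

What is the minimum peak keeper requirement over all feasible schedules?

Early-start (Item 1@1, Item 2@1, Item 3@1, Item 4@1, Item 5@1) gives peak 19: d1:19  d2:13  d3:5  d4:5  d5:0.
Shift Item 2→3, Item 4→5, Item 5→5.
Schedule Item 1@1, Item 2@3, Item 3@1, Item 4@5, Item 5@5: d1:8  d2:8  d3:10  d4:10  d5:6 — peak 10.

10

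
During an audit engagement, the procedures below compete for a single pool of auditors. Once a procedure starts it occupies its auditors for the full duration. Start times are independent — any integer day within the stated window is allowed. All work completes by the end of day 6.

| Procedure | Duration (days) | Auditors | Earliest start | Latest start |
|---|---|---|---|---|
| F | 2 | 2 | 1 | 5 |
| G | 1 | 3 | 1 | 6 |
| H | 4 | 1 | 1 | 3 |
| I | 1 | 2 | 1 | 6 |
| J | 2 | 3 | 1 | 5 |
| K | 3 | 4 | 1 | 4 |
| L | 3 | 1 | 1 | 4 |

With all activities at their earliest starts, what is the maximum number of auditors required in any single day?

Early-start schedule: F@1, G@1, H@1, I@1, J@1, K@1, L@1.
Load per day: day 1: 16, day 2: 11, day 3: 6, day 4: 1, day 5: 0, day 6: 0.
Peak is 16.

16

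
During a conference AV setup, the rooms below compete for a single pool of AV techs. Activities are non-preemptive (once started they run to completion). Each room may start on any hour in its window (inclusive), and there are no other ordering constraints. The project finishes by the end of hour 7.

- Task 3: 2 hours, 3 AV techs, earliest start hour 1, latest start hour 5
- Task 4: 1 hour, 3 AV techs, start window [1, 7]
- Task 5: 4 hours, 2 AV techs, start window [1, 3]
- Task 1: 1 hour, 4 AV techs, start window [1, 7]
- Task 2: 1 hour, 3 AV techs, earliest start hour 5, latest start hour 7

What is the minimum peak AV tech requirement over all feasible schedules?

5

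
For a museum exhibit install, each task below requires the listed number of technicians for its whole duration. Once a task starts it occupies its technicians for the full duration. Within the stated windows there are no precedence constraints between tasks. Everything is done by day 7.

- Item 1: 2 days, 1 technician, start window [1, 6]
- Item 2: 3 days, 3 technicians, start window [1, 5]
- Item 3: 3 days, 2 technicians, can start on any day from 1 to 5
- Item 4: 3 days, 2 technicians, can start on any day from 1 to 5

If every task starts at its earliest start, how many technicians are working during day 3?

7

At early start, day 3 has: Item 2, Item 3, Item 4.
Demand: 3 + 2 + 2 = 7.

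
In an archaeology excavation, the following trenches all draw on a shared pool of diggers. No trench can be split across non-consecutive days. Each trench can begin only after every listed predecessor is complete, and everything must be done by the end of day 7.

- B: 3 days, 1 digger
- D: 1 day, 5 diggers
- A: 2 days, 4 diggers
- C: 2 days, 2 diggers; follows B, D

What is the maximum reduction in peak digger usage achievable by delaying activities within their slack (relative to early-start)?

5

Early-start peak: d1:10  d2:5  d3:1  d4:2  d5:2  d6:0  d7:0 ⇒ 10.
Leveled (B@1, D@4, A@1, C@5): d1:5  d2:5  d3:1  d4:5  d5:2  d6:2  d7:0 ⇒ 5.
Reduction 10 − 5 = 5.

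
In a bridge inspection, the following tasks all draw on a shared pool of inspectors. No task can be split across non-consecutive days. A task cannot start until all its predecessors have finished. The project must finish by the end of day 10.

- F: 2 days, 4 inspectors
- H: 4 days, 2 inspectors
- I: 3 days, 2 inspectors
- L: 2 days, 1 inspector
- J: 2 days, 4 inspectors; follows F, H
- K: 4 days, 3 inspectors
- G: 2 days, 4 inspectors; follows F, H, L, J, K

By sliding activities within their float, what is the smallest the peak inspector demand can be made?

6

Early-start (F@1, H@1, I@1, L@1, J@5, K@1, G@7) gives peak 12: d1:12  d2:12  d3:7  d4:5  d5:4  d6:4  d7:4  d8:4  d9:0  d10:0.
Shift I→5, L→3, J→7, K→3, G→9.
Schedule F@1, H@1, I@5, L@3, J@7, K@3, G@9: d1:6  d2:6  d3:6  d4:6  d5:5  d6:5  d7:6  d8:4  d9:4  d10:4 — peak 6.
Total inspector-days = 52 over 10 days ⇒ peak ≥ ⌈52/10⌉ = 6, so 6 is optimal.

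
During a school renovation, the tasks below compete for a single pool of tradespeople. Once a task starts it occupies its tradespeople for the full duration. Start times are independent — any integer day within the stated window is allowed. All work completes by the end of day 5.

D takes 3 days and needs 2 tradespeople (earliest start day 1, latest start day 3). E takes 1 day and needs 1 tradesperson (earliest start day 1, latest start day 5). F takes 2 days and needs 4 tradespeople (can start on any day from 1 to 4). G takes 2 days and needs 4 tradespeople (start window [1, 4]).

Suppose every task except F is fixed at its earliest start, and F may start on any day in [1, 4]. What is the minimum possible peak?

F@1: d1:11  d2:10  d3:2  d4:0  d5:0 → peak 11
F@2: d1:7  d2:10  d3:6  d4:0  d5:0 → peak 10
F@3: d1:7  d2:6  d3:6  d4:4  d5:0 → peak 7
F@4: d1:7  d2:6  d3:2  d4:4  d5:4 → peak 7
Best is F@3, peak 7.

7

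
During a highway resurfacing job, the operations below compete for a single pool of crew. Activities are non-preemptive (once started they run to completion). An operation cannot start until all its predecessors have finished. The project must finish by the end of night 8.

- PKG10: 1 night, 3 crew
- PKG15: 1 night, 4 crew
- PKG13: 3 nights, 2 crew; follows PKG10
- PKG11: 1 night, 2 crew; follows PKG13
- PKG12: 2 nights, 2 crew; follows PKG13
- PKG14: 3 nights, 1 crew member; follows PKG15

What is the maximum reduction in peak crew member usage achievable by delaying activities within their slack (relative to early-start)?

3

Early-start peak: n1:7  n2:3  n3:3  n4:3  n5:4  n6:2  n7:0  n8:0 ⇒ 7.
Leveled (PKG10@1, PKG15@2, PKG13@3, PKG11@6, PKG12@6, PKG14@3): n1:3  n2:4  n3:3  n4:3  n5:3  n6:4  n7:2  n8:0 ⇒ 4.
Reduction 7 − 4 = 3.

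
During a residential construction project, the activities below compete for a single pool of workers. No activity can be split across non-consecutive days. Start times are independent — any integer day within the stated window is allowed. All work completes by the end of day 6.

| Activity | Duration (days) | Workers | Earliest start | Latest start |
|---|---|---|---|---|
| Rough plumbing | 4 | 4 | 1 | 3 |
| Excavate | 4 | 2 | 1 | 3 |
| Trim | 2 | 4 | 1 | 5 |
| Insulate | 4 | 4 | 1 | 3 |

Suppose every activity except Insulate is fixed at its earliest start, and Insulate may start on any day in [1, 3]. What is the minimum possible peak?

10

Insulate@1: d1:14  d2:14  d3:10  d4:10  d5:0  d6:0 → peak 14
Insulate@2: d1:10  d2:14  d3:10  d4:10  d5:4  d6:0 → peak 14
Insulate@3: d1:10  d2:10  d3:10  d4:10  d5:4  d6:4 → peak 10
Best is Insulate@3, peak 10.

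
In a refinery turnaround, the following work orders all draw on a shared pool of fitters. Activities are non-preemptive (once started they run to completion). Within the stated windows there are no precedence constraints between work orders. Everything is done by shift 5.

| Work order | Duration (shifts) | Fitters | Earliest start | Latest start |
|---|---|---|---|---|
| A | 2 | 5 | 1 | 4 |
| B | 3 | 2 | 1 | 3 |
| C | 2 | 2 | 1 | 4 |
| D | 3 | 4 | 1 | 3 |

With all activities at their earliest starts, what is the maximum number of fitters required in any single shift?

Early-start schedule: A@1, B@1, C@1, D@1.
Load per shift: shift 1: 13, shift 2: 13, shift 3: 6, shift 4: 0, shift 5: 0.
Peak is 13.

13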